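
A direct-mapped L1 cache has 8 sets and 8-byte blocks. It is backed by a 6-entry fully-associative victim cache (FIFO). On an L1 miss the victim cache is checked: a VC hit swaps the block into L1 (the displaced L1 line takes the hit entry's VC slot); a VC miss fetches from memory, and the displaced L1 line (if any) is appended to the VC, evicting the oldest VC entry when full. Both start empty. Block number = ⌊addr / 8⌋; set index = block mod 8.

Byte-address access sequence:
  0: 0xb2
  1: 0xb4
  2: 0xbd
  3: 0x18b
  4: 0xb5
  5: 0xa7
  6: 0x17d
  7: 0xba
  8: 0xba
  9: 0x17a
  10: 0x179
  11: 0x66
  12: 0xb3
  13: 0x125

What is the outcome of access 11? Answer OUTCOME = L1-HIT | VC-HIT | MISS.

0: 0xb2 (blk 22, set 6) → MISS  vc=[]
1: 0xb4 (blk 22, set 6) → L1-HIT  vc=[]
2: 0xbd (blk 23, set 7) → MISS  vc=[]
3: 0x18b (blk 49, set 1) → MISS  vc=[]
4: 0xb5 (blk 22, set 6) → L1-HIT  vc=[]
5: 0xa7 (blk 20, set 4) → MISS  vc=[]
6: 0x17d (blk 47, set 7) → MISS  vc=[23]
7: 0xba (blk 23, set 7) → VC-HIT  vc=[47]
8: 0xba (blk 23, set 7) → L1-HIT  vc=[47]
9: 0x17a (blk 47, set 7) → VC-HIT  vc=[23]
10: 0x179 (blk 47, set 7) → L1-HIT  vc=[23]
11: 0x66 (blk 12, set 4) → MISS  vc=[23, 20]
12: 0xb3 (blk 22, set 6) → L1-HIT  vc=[23, 20]
13: 0x125 (blk 36, set 4) → MISS  vc=[23, 20, 12]

OUTCOME = MISS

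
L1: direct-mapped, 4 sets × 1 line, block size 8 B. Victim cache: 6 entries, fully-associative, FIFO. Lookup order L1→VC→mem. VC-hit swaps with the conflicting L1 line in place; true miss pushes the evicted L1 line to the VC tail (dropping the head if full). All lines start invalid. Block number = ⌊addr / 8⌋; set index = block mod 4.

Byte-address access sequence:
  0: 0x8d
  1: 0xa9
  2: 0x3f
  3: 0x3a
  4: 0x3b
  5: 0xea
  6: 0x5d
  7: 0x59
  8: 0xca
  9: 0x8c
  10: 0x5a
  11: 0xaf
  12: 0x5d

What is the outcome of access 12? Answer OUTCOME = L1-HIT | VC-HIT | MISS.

OUTCOME = L1-HIT

#0 0x8d→b17/s1 MISS; vc=[]
#1 0xa9→b21/s1 MISS; vc=[17]
#2 0x3f→b7/s3 MISS; vc=[17]
#3 0x3a→b7/s3 L1-HIT; vc=[17]
#4 0x3b→b7/s3 L1-HIT; vc=[17]
#5 0xea→b29/s1 MISS; vc=[17,21]
#6 0x5d→b11/s3 MISS; vc=[17,21,7]
#7 0x59→b11/s3 L1-HIT; vc=[17,21,7]
#8 0xca→b25/s1 MISS; vc=[17,21,7,29]
#9 0x8c→b17/s1 VC-HIT; vc=[25,21,7,29]
#10 0x5a→b11/s3 L1-HIT; vc=[25,21,7,29]
#11 0xaf→b21/s1 VC-HIT; vc=[25,17,7,29]
#12 0x5d→b11/s3 L1-HIT; vc=[25,17,7,29]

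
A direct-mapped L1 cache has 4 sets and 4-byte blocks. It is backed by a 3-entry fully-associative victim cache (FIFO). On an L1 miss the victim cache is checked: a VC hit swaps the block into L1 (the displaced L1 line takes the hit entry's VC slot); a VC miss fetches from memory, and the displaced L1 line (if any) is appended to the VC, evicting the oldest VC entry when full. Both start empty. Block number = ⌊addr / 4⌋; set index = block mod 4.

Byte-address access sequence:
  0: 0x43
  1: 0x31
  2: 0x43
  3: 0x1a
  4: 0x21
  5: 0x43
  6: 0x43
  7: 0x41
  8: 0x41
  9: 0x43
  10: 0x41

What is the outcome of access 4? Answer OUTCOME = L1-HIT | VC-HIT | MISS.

#0 0x43→b16/s0 MISS; vc=[]
#1 0x31→b12/s0 MISS; vc=[16]
#2 0x43→b16/s0 VC-HIT; vc=[12]
#3 0x1a→b6/s2 MISS; vc=[12]
#4 0x21→b8/s0 MISS; vc=[12,16]
#5 0x43→b16/s0 VC-HIT; vc=[12,8]
#6 0x43→b16/s0 L1-HIT; vc=[12,8]
#7 0x41→b16/s0 L1-HIT; vc=[12,8]
#8 0x41→b16/s0 L1-HIT; vc=[12,8]
#9 0x43→b16/s0 L1-HIT; vc=[12,8]
#10 0x41→b16/s0 L1-HIT; vc=[12,8]

OUTCOME = MISS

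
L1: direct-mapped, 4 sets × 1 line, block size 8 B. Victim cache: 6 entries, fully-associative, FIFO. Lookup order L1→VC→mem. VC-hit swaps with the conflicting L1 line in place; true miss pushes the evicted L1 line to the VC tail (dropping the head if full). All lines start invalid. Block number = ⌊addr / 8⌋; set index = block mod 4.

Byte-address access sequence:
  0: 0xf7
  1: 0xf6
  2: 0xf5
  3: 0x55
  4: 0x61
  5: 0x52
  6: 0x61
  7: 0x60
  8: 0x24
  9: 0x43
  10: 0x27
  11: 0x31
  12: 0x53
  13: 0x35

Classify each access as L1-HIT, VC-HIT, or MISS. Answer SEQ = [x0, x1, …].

0: 0xf7 (blk 30, set 2) → MISS  vc=[]
1: 0xf6 (blk 30, set 2) → L1-HIT  vc=[]
2: 0xf5 (blk 30, set 2) → L1-HIT  vc=[]
3: 0x55 (blk 10, set 2) → MISS  vc=[30]
4: 0x61 (blk 12, set 0) → MISS  vc=[30]
5: 0x52 (blk 10, set 2) → L1-HIT  vc=[30]
6: 0x61 (blk 12, set 0) → L1-HIT  vc=[30]
7: 0x60 (blk 12, set 0) → L1-HIT  vc=[30]
8: 0x24 (blk 4, set 0) → MISS  vc=[30, 12]
9: 0x43 (blk 8, set 0) → MISS  vc=[30, 12, 4]
10: 0x27 (blk 4, set 0) → VC-HIT  vc=[30, 12, 8]
11: 0x31 (blk 6, set 2) → MISS  vc=[30, 12, 8, 10]
12: 0x53 (blk 10, set 2) → VC-HIT  vc=[30, 12, 8, 6]
13: 0x35 (blk 6, set 2) → VC-HIT  vc=[30, 12, 8, 10]

SEQ = [MISS, L1-HIT, L1-HIT, MISS, MISS, L1-HIT, L1-HIT, L1-HIT, MISS, MISS, VC-HIT, MISS, VC-HIT, VC-HIT]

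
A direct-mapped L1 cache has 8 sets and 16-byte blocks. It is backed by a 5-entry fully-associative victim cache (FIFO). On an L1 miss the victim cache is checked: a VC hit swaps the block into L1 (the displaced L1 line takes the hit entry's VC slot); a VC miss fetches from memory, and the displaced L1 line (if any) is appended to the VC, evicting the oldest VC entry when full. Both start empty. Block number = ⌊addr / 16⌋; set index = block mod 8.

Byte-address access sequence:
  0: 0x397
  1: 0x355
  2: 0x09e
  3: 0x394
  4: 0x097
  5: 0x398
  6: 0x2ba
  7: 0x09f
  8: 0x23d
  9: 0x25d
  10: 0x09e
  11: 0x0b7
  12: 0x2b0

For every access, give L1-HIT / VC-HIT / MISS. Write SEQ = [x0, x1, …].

  [0] addr=0x397 blk=57 s=1: MISS | VC []
  [1] addr=0x355 blk=53 s=5: MISS | VC []
  [2] addr=0x9e blk=9 s=1: MISS | VC [57]
  [3] addr=0x394 blk=57 s=1: VC-HIT | VC [9]
  [4] addr=0x97 blk=9 s=1: VC-HIT | VC [57]
  [5] addr=0x398 blk=57 s=1: VC-HIT | VC [9]
  [6] addr=0x2ba blk=43 s=3: MISS | VC [9]
  [7] addr=0x9f blk=9 s=1: VC-HIT | VC [57]
  [8] addr=0x23d blk=35 s=3: MISS | VC [57, 43]
  [9] addr=0x25d blk=37 s=5: MISS | VC [57, 43, 53]
  [10] addr=0x9e blk=9 s=1: L1-HIT | VC [57, 43, 53]
  [11] addr=0xb7 blk=11 s=3: MISS | VC [57, 43, 53, 35]
  [12] addr=0x2b0 blk=43 s=3: VC-HIT | VC [57, 11, 53, 35]

SEQ = [MISS, MISS, MISS, VC-HIT, VC-HIT, VC-HIT, MISS, VC-HIT, MISS, MISS, L1-HIT, MISS, VC-HIT]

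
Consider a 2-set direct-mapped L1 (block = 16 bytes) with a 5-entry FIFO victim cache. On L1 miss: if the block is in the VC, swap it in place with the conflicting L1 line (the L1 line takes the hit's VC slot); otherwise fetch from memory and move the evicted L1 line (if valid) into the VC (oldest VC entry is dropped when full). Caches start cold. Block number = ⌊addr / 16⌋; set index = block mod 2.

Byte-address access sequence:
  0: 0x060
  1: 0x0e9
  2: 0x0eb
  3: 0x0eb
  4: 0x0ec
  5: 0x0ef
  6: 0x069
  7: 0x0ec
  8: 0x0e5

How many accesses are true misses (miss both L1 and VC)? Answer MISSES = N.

MISSES = 2

  [0] addr=0x60 blk=6 s=0: MISS | VC []
  [1] addr=0xe9 blk=14 s=0: MISS | VC [6]
  [2] addr=0xeb blk=14 s=0: L1-HIT | VC [6]
  [3] addr=0xeb blk=14 s=0: L1-HIT | VC [6]
  [4] addr=0xec blk=14 s=0: L1-HIT | VC [6]
  [5] addr=0xef blk=14 s=0: L1-HIT | VC [6]
  [6] addr=0x69 blk=6 s=0: VC-HIT | VC [14]
  [7] addr=0xec blk=14 s=0: VC-HIT | VC [6]
  [8] addr=0xe5 blk=14 s=0: L1-HIT | VC [6]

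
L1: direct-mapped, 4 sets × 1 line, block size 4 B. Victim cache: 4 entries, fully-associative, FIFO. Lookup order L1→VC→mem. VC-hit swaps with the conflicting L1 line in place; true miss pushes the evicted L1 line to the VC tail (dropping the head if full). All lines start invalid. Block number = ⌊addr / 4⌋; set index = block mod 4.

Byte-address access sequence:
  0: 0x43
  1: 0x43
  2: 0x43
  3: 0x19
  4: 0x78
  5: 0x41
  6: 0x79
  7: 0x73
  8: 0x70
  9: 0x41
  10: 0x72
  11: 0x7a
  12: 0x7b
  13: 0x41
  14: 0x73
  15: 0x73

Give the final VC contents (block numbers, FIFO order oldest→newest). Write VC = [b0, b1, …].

VC = [6, 16]

  [0] addr=0x43 blk=16 s=0: MISS | VC []
  [1] addr=0x43 blk=16 s=0: L1-HIT | VC []
  [2] addr=0x43 blk=16 s=0: L1-HIT | VC []
  [3] addr=0x19 blk=6 s=2: MISS | VC []
  [4] addr=0x78 blk=30 s=2: MISS | VC [6]
  [5] addr=0x41 blk=16 s=0: L1-HIT | VC [6]
  [6] addr=0x79 blk=30 s=2: L1-HIT | VC [6]
  [7] addr=0x73 blk=28 s=0: MISS | VC [6, 16]
  [8] addr=0x70 blk=28 s=0: L1-HIT | VC [6, 16]
  [9] addr=0x41 blk=16 s=0: VC-HIT | VC [6, 28]
  [10] addr=0x72 blk=28 s=0: VC-HIT | VC [6, 16]
  [11] addr=0x7a blk=30 s=2: L1-HIT | VC [6, 16]
  [12] addr=0x7b blk=30 s=2: L1-HIT | VC [6, 16]
  [13] addr=0x41 blk=16 s=0: VC-HIT | VC [6, 28]
  [14] addr=0x73 blk=28 s=0: VC-HIT | VC [6, 16]
  [15] addr=0x73 blk=28 s=0: L1-HIT | VC [6, 16]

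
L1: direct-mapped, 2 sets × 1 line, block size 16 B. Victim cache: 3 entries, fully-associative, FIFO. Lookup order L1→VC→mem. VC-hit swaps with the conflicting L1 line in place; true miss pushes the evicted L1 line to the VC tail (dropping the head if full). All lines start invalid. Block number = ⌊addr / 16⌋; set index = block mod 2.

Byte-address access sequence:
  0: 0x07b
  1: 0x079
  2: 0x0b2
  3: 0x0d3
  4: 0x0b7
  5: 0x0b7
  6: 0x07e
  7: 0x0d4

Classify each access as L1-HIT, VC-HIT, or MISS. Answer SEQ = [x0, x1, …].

SEQ = [MISS, L1-HIT, MISS, MISS, VC-HIT, L1-HIT, VC-HIT, VC-HIT]

0: 0x7b (blk 7, set 1) → MISS  vc=[]
1: 0x79 (blk 7, set 1) → L1-HIT  vc=[]
2: 0xb2 (blk 11, set 1) → MISS  vc=[7]
3: 0xd3 (blk 13, set 1) → MISS  vc=[7, 11]
4: 0xb7 (blk 11, set 1) → VC-HIT  vc=[7, 13]
5: 0xb7 (blk 11, set 1) → L1-HIT  vc=[7, 13]
6: 0x7e (blk 7, set 1) → VC-HIT  vc=[11, 13]
7: 0xd4 (blk 13, set 1) → VC-HIT  vc=[11, 7]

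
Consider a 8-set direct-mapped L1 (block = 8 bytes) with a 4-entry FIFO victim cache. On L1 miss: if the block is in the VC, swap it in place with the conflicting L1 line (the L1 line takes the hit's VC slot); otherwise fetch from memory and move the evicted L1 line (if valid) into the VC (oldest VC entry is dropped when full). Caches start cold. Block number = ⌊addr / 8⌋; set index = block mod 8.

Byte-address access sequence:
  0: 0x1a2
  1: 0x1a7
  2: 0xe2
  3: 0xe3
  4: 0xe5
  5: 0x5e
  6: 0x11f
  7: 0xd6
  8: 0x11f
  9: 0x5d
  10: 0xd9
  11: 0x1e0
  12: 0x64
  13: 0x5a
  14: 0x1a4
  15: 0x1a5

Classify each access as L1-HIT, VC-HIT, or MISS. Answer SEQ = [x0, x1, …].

SEQ = [MISS, L1-HIT, MISS, L1-HIT, L1-HIT, MISS, MISS, MISS, L1-HIT, VC-HIT, MISS, MISS, MISS, VC-HIT, MISS, L1-HIT]

0: 0x1a2 (blk 52, set 4) → MISS  vc=[]
1: 0x1a7 (blk 52, set 4) → L1-HIT  vc=[]
2: 0xe2 (blk 28, set 4) → MISS  vc=[52]
3: 0xe3 (blk 28, set 4) → L1-HIT  vc=[52]
4: 0xe5 (blk 28, set 4) → L1-HIT  vc=[52]
5: 0x5e (blk 11, set 3) → MISS  vc=[52]
6: 0x11f (blk 35, set 3) → MISS  vc=[52, 11]
7: 0xd6 (blk 26, set 2) → MISS  vc=[52, 11]
8: 0x11f (blk 35, set 3) → L1-HIT  vc=[52, 11]
9: 0x5d (blk 11, set 3) → VC-HIT  vc=[52, 35]
10: 0xd9 (blk 27, set 3) → MISS  vc=[52, 35, 11]
11: 0x1e0 (blk 60, set 4) → MISS  vc=[52, 35, 11, 28]
12: 0x64 (blk 12, set 4) → MISS  vc=[35, 11, 28, 60]
13: 0x5a (blk 11, set 3) → VC-HIT  vc=[35, 27, 28, 60]
14: 0x1a4 (blk 52, set 4) → MISS  vc=[27, 28, 60, 12]
15: 0x1a5 (blk 52, set 4) → L1-HIT  vc=[27, 28, 60, 12]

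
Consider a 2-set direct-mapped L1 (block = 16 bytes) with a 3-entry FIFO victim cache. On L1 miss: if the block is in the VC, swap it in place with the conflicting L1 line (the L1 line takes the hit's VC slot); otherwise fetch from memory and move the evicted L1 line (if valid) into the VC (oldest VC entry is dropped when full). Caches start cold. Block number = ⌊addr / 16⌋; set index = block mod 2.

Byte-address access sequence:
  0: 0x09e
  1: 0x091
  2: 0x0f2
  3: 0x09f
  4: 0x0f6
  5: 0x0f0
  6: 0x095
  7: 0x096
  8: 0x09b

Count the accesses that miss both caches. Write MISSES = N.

  [0] addr=0x9e blk=9 s=1: MISS | VC []
  [1] addr=0x91 blk=9 s=1: L1-HIT | VC []
  [2] addr=0xf2 blk=15 s=1: MISS | VC [9]
  [3] addr=0x9f blk=9 s=1: VC-HIT | VC [15]
  [4] addr=0xf6 blk=15 s=1: VC-HIT | VC [9]
  [5] addr=0xf0 blk=15 s=1: L1-HIT | VC [9]
  [6] addr=0x95 blk=9 s=1: VC-HIT | VC [15]
  [7] addr=0x96 blk=9 s=1: L1-HIT | VC [15]
  [8] addr=0x9b blk=9 s=1: L1-HIT | VC [15]

MISSES = 2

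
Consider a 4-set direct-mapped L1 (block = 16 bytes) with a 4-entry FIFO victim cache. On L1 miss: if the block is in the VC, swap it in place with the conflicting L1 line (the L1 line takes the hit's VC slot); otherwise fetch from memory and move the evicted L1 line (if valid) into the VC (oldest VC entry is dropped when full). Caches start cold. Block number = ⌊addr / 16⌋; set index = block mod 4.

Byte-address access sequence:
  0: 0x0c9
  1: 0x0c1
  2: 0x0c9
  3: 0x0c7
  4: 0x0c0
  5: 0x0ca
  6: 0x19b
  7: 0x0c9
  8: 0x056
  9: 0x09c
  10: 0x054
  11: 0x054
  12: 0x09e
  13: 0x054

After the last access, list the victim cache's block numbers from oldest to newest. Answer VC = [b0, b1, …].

VC = [25, 9]

  [0] addr=0xc9 blk=12 s=0: MISS | VC []
  [1] addr=0xc1 blk=12 s=0: L1-HIT | VC []
  [2] addr=0xc9 blk=12 s=0: L1-HIT | VC []
  [3] addr=0xc7 blk=12 s=0: L1-HIT | VC []
  [4] addr=0xc0 blk=12 s=0: L1-HIT | VC []
  [5] addr=0xca blk=12 s=0: L1-HIT | VC []
  [6] addr=0x19b blk=25 s=1: MISS | VC []
  [7] addr=0xc9 blk=12 s=0: L1-HIT | VC []
  [8] addr=0x56 blk=5 s=1: MISS | VC [25]
  [9] addr=0x9c blk=9 s=1: MISS | VC [25, 5]
  [10] addr=0x54 blk=5 s=1: VC-HIT | VC [25, 9]
  [11] addr=0x54 blk=5 s=1: L1-HIT | VC [25, 9]
  [12] addr=0x9e blk=9 s=1: VC-HIT | VC [25, 5]
  [13] addr=0x54 blk=5 s=1: VC-HIT | VC [25, 9]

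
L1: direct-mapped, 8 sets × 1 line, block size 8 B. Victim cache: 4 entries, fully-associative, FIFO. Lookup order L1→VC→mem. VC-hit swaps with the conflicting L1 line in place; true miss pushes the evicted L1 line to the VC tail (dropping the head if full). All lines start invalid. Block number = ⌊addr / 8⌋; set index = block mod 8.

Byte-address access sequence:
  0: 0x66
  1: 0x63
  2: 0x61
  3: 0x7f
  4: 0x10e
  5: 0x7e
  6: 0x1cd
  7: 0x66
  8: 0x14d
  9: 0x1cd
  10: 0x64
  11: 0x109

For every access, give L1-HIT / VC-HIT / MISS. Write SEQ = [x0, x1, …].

SEQ = [MISS, L1-HIT, L1-HIT, MISS, MISS, L1-HIT, MISS, L1-HIT, MISS, VC-HIT, L1-HIT, VC-HIT]

0: 0x66 (blk 12, set 4) → MISS  vc=[]
1: 0x63 (blk 12, set 4) → L1-HIT  vc=[]
2: 0x61 (blk 12, set 4) → L1-HIT  vc=[]
3: 0x7f (blk 15, set 7) → MISS  vc=[]
4: 0x10e (blk 33, set 1) → MISS  vc=[]
5: 0x7e (blk 15, set 7) → L1-HIT  vc=[]
6: 0x1cd (blk 57, set 1) → MISS  vc=[33]
7: 0x66 (blk 12, set 4) → L1-HIT  vc=[33]
8: 0x14d (blk 41, set 1) → MISS  vc=[33, 57]
9: 0x1cd (blk 57, set 1) → VC-HIT  vc=[33, 41]
10: 0x64 (blk 12, set 4) → L1-HIT  vc=[33, 41]
11: 0x109 (blk 33, set 1) → VC-HIT  vc=[57, 41]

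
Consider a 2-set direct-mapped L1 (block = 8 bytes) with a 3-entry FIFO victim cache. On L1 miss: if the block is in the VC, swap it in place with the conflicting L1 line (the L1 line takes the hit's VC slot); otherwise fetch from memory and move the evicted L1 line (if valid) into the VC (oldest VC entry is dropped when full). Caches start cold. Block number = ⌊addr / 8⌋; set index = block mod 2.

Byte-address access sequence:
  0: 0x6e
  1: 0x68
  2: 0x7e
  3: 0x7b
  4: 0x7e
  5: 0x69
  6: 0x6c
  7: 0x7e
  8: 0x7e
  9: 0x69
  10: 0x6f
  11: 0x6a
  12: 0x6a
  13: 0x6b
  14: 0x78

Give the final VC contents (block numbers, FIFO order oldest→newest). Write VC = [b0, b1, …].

0: 0x6e (blk 13, set 1) → MISS  vc=[]
1: 0x68 (blk 13, set 1) → L1-HIT  vc=[]
2: 0x7e (blk 15, set 1) → MISS  vc=[13]
3: 0x7b (blk 15, set 1) → L1-HIT  vc=[13]
4: 0x7e (blk 15, set 1) → L1-HIT  vc=[13]
5: 0x69 (blk 13, set 1) → VC-HIT  vc=[15]
6: 0x6c (blk 13, set 1) → L1-HIT  vc=[15]
7: 0x7e (blk 15, set 1) → VC-HIT  vc=[13]
8: 0x7e (blk 15, set 1) → L1-HIT  vc=[13]
9: 0x69 (blk 13, set 1) → VC-HIT  vc=[15]
10: 0x6f (blk 13, set 1) → L1-HIT  vc=[15]
11: 0x6a (blk 13, set 1) → L1-HIT  vc=[15]
12: 0x6a (blk 13, set 1) → L1-HIT  vc=[15]
13: 0x6b (blk 13, set 1) → L1-HIT  vc=[15]
14: 0x78 (blk 15, set 1) → VC-HIT  vc=[13]

VC = [13]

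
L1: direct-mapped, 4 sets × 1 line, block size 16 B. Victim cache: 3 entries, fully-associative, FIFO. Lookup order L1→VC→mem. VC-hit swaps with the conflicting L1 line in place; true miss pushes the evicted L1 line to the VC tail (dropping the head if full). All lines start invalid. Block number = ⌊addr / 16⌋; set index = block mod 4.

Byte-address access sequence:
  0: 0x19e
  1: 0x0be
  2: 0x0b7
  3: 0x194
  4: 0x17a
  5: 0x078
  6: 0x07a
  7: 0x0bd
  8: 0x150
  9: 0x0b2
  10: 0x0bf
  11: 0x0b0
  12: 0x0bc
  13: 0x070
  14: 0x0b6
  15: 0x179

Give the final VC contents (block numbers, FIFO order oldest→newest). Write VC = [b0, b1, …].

0: 0x19e (blk 25, set 1) → MISS  vc=[]
1: 0xbe (blk 11, set 3) → MISS  vc=[]
2: 0xb7 (blk 11, set 3) → L1-HIT  vc=[]
3: 0x194 (blk 25, set 1) → L1-HIT  vc=[]
4: 0x17a (blk 23, set 3) → MISS  vc=[11]
5: 0x78 (blk 7, set 3) → MISS  vc=[11, 23]
6: 0x7a (blk 7, set 3) → L1-HIT  vc=[11, 23]
7: 0xbd (blk 11, set 3) → VC-HIT  vc=[7, 23]
8: 0x150 (blk 21, set 1) → MISS  vc=[7, 23, 25]
9: 0xb2 (blk 11, set 3) → L1-HIT  vc=[7, 23, 25]
10: 0xbf (blk 11, set 3) → L1-HIT  vc=[7, 23, 25]
11: 0xb0 (blk 11, set 3) → L1-HIT  vc=[7, 23, 25]
12: 0xbc (blk 11, set 3) → L1-HIT  vc=[7, 23, 25]
13: 0x70 (blk 7, set 3) → VC-HIT  vc=[11, 23, 25]
14: 0xb6 (blk 11, set 3) → VC-HIT  vc=[7, 23, 25]
15: 0x179 (blk 23, set 3) → VC-HIT  vc=[7, 11, 25]

VC = [7, 11, 25]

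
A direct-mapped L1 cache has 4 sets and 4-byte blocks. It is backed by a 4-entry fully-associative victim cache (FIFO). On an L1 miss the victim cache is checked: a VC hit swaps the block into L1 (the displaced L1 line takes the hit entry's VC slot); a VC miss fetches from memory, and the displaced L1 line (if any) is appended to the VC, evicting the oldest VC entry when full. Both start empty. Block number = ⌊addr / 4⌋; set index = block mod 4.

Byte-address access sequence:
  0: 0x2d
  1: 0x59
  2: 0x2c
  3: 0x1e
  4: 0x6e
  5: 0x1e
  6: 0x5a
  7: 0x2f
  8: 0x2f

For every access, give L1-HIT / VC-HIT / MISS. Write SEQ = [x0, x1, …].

SEQ = [MISS, MISS, L1-HIT, MISS, MISS, VC-HIT, L1-HIT, VC-HIT, L1-HIT]

#0 0x2d→b11/s3 MISS; vc=[]
#1 0x59→b22/s2 MISS; vc=[]
#2 0x2c→b11/s3 L1-HIT; vc=[]
#3 0x1e→b7/s3 MISS; vc=[11]
#4 0x6e→b27/s3 MISS; vc=[11,7]
#5 0x1e→b7/s3 VC-HIT; vc=[11,27]
#6 0x5a→b22/s2 L1-HIT; vc=[11,27]
#7 0x2f→b11/s3 VC-HIT; vc=[7,27]
#8 0x2f→b11/s3 L1-HIT; vc=[7,27]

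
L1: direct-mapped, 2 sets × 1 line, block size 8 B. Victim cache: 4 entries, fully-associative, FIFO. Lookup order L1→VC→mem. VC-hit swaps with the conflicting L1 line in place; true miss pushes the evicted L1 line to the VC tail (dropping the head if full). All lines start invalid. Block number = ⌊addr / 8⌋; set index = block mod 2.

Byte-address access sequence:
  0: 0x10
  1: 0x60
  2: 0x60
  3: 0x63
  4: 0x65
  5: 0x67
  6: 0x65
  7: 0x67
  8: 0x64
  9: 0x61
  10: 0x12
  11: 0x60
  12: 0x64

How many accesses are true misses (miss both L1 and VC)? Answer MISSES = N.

MISSES = 2

#0 0x10→b2/s0 MISS; vc=[]
#1 0x60→b12/s0 MISS; vc=[2]
#2 0x60→b12/s0 L1-HIT; vc=[2]
#3 0x63→b12/s0 L1-HIT; vc=[2]
#4 0x65→b12/s0 L1-HIT; vc=[2]
#5 0x67→b12/s0 L1-HIT; vc=[2]
#6 0x65→b12/s0 L1-HIT; vc=[2]
#7 0x67→b12/s0 L1-HIT; vc=[2]
#8 0x64→b12/s0 L1-HIT; vc=[2]
#9 0x61→b12/s0 L1-HIT; vc=[2]
#10 0x12→b2/s0 VC-HIT; vc=[12]
#11 0x60→b12/s0 VC-HIT; vc=[2]
#12 0x64→b12/s0 L1-HIT; vc=[2]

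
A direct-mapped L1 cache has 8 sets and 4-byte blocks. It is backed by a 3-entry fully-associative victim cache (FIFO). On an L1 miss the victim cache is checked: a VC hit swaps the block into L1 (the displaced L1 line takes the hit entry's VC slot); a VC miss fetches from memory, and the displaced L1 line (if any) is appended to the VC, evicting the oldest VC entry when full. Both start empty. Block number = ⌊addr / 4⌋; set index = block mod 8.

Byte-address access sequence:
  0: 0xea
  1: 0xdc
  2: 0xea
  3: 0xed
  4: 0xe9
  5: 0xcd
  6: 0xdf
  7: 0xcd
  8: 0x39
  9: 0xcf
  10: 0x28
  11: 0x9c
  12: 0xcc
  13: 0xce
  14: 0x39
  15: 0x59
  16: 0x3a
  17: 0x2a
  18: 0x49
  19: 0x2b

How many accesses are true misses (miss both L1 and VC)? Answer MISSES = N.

MISSES = 9

  [0] addr=0xea blk=58 s=2: MISS | VC []
  [1] addr=0xdc blk=55 s=7: MISS | VC []
  [2] addr=0xea blk=58 s=2: L1-HIT | VC []
  [3] addr=0xed blk=59 s=3: MISS | VC []
  [4] addr=0xe9 blk=58 s=2: L1-HIT | VC []
  [5] addr=0xcd blk=51 s=3: MISS | VC [59]
  [6] addr=0xdf blk=55 s=7: L1-HIT | VC [59]
  [7] addr=0xcd blk=51 s=3: L1-HIT | VC [59]
  [8] addr=0x39 blk=14 s=6: MISS | VC [59]
  [9] addr=0xcf blk=51 s=3: L1-HIT | VC [59]
  [10] addr=0x28 blk=10 s=2: MISS | VC [59, 58]
  [11] addr=0x9c blk=39 s=7: MISS | VC [59, 58, 55]
  [12] addr=0xcc blk=51 s=3: L1-HIT | VC [59, 58, 55]
  [13] addr=0xce blk=51 s=3: L1-HIT | VC [59, 58, 55]
  [14] addr=0x39 blk=14 s=6: L1-HIT | VC [59, 58, 55]
  [15] addr=0x59 blk=22 s=6: MISS | VC [58, 55, 14]
  [16] addr=0x3a blk=14 s=6: VC-HIT | VC [58, 55, 22]
  [17] addr=0x2a blk=10 s=2: L1-HIT | VC [58, 55, 22]
  [18] addr=0x49 blk=18 s=2: MISS | VC [55, 22, 10]
  [19] addr=0x2b blk=10 s=2: VC-HIT | VC [55, 22, 18]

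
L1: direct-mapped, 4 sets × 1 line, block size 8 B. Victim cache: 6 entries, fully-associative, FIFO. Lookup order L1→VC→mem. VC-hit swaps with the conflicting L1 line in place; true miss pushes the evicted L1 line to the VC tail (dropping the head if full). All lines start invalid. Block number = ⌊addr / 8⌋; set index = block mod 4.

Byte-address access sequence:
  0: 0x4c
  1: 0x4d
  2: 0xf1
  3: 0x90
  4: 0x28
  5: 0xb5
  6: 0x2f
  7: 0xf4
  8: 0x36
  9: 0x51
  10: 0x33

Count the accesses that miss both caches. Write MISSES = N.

MISSES = 7

0: 0x4c (blk 9, set 1) → MISS  vc=[]
1: 0x4d (blk 9, set 1) → L1-HIT  vc=[]
2: 0xf1 (blk 30, set 2) → MISS  vc=[]
3: 0x90 (blk 18, set 2) → MISS  vc=[30]
4: 0x28 (blk 5, set 1) → MISS  vc=[30, 9]
5: 0xb5 (blk 22, set 2) → MISS  vc=[30, 9, 18]
6: 0x2f (blk 5, set 1) → L1-HIT  vc=[30, 9, 18]
7: 0xf4 (blk 30, set 2) → VC-HIT  vc=[22, 9, 18]
8: 0x36 (blk 6, set 2) → MISS  vc=[22, 9, 18, 30]
9: 0x51 (blk 10, set 2) → MISS  vc=[22, 9, 18, 30, 6]
10: 0x33 (blk 6, set 2) → VC-HIT  vc=[22, 9, 18, 30, 10]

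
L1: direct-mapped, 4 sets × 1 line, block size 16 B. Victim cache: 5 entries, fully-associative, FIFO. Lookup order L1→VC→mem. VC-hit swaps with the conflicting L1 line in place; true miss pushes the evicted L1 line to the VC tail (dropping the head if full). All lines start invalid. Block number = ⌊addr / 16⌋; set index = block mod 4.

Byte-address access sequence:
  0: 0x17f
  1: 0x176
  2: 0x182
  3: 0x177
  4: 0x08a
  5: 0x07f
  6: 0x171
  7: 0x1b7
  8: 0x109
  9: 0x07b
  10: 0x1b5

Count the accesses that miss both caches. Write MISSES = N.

  [0] addr=0x17f blk=23 s=3: MISS | VC []
  [1] addr=0x176 blk=23 s=3: L1-HIT | VC []
  [2] addr=0x182 blk=24 s=0: MISS | VC []
  [3] addr=0x177 blk=23 s=3: L1-HIT | VC []
  [4] addr=0x8a blk=8 s=0: MISS | VC [24]
  [5] addr=0x7f blk=7 s=3: MISS | VC [24, 23]
  [6] addr=0x171 blk=23 s=3: VC-HIT | VC [24, 7]
  [7] addr=0x1b7 blk=27 s=3: MISS | VC [24, 7, 23]
  [8] addr=0x109 blk=16 s=0: MISS | VC [24, 7, 23, 8]
  [9] addr=0x7b blk=7 s=3: VC-HIT | VC [24, 27, 23, 8]
  [10] addr=0x1b5 blk=27 s=3: VC-HIT | VC [24, 7, 23, 8]

MISSES = 6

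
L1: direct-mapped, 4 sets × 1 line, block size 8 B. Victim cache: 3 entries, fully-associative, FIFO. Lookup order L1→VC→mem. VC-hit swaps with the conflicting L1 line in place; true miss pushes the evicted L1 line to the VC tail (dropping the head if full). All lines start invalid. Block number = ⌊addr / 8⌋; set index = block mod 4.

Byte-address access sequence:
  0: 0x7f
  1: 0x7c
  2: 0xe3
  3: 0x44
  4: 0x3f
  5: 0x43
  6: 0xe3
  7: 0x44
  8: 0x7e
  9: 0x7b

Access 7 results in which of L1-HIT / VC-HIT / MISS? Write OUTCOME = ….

0: 0x7f (blk 15, set 3) → MISS  vc=[]
1: 0x7c (blk 15, set 3) → L1-HIT  vc=[]
2: 0xe3 (blk 28, set 0) → MISS  vc=[]
3: 0x44 (blk 8, set 0) → MISS  vc=[28]
4: 0x3f (blk 7, set 3) → MISS  vc=[28, 15]
5: 0x43 (blk 8, set 0) → L1-HIT  vc=[28, 15]
6: 0xe3 (blk 28, set 0) → VC-HIT  vc=[8, 15]
7: 0x44 (blk 8, set 0) → VC-HIT  vc=[28, 15]
8: 0x7e (blk 15, set 3) → VC-HIT  vc=[28, 7]
9: 0x7b (blk 15, set 3) → L1-HIT  vc=[28, 7]

OUTCOME = VC-HIT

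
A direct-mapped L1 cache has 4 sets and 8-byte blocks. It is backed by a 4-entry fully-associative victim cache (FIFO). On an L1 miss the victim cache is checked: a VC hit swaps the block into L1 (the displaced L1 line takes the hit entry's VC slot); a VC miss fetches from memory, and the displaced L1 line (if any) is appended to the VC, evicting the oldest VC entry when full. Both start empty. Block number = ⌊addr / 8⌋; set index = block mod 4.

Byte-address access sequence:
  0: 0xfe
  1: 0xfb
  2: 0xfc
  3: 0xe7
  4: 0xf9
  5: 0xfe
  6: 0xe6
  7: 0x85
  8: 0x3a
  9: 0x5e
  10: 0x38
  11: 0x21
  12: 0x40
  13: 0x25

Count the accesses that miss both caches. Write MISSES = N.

MISSES = 7

  [0] addr=0xfe blk=31 s=3: MISS | VC []
  [1] addr=0xfb blk=31 s=3: L1-HIT | VC []
  [2] addr=0xfc blk=31 s=3: L1-HIT | VC []
  [3] addr=0xe7 blk=28 s=0: MISS | VC []
  [4] addr=0xf9 blk=31 s=3: L1-HIT | VC []
  [5] addr=0xfe blk=31 s=3: L1-HIT | VC []
  [6] addr=0xe6 blk=28 s=0: L1-HIT | VC []
  [7] addr=0x85 blk=16 s=0: MISS | VC [28]
  [8] addr=0x3a blk=7 s=3: MISS | VC [28, 31]
  [9] addr=0x5e blk=11 s=3: MISS | VC [28, 31, 7]
  [10] addr=0x38 blk=7 s=3: VC-HIT | VC [28, 31, 11]
  [11] addr=0x21 blk=4 s=0: MISS | VC [28, 31, 11, 16]
  [12] addr=0x40 blk=8 s=0: MISS | VC [31, 11, 16, 4]
  [13] addr=0x25 blk=4 s=0: VC-HIT | VC [31, 11, 16, 8]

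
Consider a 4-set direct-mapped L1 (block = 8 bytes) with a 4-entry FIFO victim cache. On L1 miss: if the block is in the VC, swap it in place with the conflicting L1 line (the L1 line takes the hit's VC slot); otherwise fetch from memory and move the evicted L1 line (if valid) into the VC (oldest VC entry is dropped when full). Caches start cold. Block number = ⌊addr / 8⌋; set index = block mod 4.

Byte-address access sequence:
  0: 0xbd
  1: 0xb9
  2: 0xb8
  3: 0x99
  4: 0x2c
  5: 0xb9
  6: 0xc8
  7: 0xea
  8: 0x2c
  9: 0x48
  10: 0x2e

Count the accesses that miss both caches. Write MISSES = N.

MISSES = 6

0: 0xbd (blk 23, set 3) → MISS  vc=[]
1: 0xb9 (blk 23, set 3) → L1-HIT  vc=[]
2: 0xb8 (blk 23, set 3) → L1-HIT  vc=[]
3: 0x99 (blk 19, set 3) → MISS  vc=[23]
4: 0x2c (blk 5, set 1) → MISS  vc=[23]
5: 0xb9 (blk 23, set 3) → VC-HIT  vc=[19]
6: 0xc8 (blk 25, set 1) → MISS  vc=[19, 5]
7: 0xea (blk 29, set 1) → MISS  vc=[19, 5, 25]
8: 0x2c (blk 5, set 1) → VC-HIT  vc=[19, 29, 25]
9: 0x48 (blk 9, set 1) → MISS  vc=[19, 29, 25, 5]
10: 0x2e (blk 5, set 1) → VC-HIT  vc=[19, 29, 25, 9]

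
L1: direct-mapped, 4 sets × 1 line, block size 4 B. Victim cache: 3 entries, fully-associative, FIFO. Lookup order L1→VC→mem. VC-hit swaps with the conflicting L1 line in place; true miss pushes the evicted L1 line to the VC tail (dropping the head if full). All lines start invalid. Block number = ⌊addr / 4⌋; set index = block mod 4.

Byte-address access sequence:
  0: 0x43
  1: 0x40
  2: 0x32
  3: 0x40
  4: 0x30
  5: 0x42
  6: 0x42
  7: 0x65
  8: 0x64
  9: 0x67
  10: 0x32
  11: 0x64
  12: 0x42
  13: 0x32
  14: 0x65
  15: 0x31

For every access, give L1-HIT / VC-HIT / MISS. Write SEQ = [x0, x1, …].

  [0] addr=0x43 blk=16 s=0: MISS | VC []
  [1] addr=0x40 blk=16 s=0: L1-HIT | VC []
  [2] addr=0x32 blk=12 s=0: MISS | VC [16]
  [3] addr=0x40 blk=16 s=0: VC-HIT | VC [12]
  [4] addr=0x30 blk=12 s=0: VC-HIT | VC [16]
  [5] addr=0x42 blk=16 s=0: VC-HIT | VC [12]
  [6] addr=0x42 blk=16 s=0: L1-HIT | VC [12]
  [7] addr=0x65 blk=25 s=1: MISS | VC [12]
  [8] addr=0x64 blk=25 s=1: L1-HIT | VC [12]
  [9] addr=0x67 blk=25 s=1: L1-HIT | VC [12]
  [10] addr=0x32 blk=12 s=0: VC-HIT | VC [16]
  [11] addr=0x64 blk=25 s=1: L1-HIT | VC [16]
  [12] addr=0x42 blk=16 s=0: VC-HIT | VC [12]
  [13] addr=0x32 blk=12 s=0: VC-HIT | VC [16]
  [14] addr=0x65 blk=25 s=1: L1-HIT | VC [16]
  [15] addr=0x31 blk=12 s=0: L1-HIT | VC [16]

SEQ = [MISS, L1-HIT, MISS, VC-HIT, VC-HIT, VC-HIT, L1-HIT, MISS, L1-HIT, L1-HIT, VC-HIT, L1-HIT, VC-HIT, VC-HIT, L1-HIT, L1-HIT]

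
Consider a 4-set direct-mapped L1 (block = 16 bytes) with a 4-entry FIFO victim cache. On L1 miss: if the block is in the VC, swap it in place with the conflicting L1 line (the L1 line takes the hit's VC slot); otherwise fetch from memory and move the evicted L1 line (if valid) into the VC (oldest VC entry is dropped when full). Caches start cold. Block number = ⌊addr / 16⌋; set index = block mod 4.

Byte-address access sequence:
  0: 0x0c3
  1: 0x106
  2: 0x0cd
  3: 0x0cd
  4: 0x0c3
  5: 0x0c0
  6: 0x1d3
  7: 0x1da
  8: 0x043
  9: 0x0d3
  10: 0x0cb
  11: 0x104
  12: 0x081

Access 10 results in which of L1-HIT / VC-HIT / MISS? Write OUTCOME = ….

  [0] addr=0xc3 blk=12 s=0: MISS | VC []
  [1] addr=0x106 blk=16 s=0: MISS | VC [12]
  [2] addr=0xcd blk=12 s=0: VC-HIT | VC [16]
  [3] addr=0xcd blk=12 s=0: L1-HIT | VC [16]
  [4] addr=0xc3 blk=12 s=0: L1-HIT | VC [16]
  [5] addr=0xc0 blk=12 s=0: L1-HIT | VC [16]
  [6] addr=0x1d3 blk=29 s=1: MISS | VC [16]
  [7] addr=0x1da blk=29 s=1: L1-HIT | VC [16]
  [8] addr=0x43 blk=4 s=0: MISS | VC [16, 12]
  [9] addr=0xd3 blk=13 s=1: MISS | VC [16, 12, 29]
  [10] addr=0xcb blk=12 s=0: VC-HIT | VC [16, 4, 29]
  [11] addr=0x104 blk=16 s=0: VC-HIT | VC [12, 4, 29]
  [12] addr=0x81 blk=8 s=0: MISS | VC [12, 4, 29, 16]

OUTCOME = VC-HIT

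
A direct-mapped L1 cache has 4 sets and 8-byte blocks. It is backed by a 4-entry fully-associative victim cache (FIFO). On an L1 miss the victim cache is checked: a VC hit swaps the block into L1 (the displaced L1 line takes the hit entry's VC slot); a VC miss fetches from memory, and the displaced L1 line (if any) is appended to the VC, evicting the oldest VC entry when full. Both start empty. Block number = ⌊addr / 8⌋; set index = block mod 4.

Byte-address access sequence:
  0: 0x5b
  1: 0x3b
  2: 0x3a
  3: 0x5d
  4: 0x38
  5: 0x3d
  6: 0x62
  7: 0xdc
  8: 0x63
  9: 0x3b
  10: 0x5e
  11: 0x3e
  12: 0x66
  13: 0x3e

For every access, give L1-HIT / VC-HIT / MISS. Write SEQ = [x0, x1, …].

#0 0x5b→b11/s3 MISS; vc=[]
#1 0x3b→b7/s3 MISS; vc=[11]
#2 0x3a→b7/s3 L1-HIT; vc=[11]
#3 0x5d→b11/s3 VC-HIT; vc=[7]
#4 0x38→b7/s3 VC-HIT; vc=[11]
#5 0x3d→b7/s3 L1-HIT; vc=[11]
#6 0x62→b12/s0 MISS; vc=[11]
#7 0xdc→b27/s3 MISS; vc=[11,7]
#8 0x63→b12/s0 L1-HIT; vc=[11,7]
#9 0x3b→b7/s3 VC-HIT; vc=[11,27]
#10 0x5e→b11/s3 VC-HIT; vc=[7,27]
#11 0x3e→b7/s3 VC-HIT; vc=[11,27]
#12 0x66→b12/s0 L1-HIT; vc=[11,27]
#13 0x3e→b7/s3 L1-HIT; vc=[11,27]

SEQ = [MISS, MISS, L1-HIT, VC-HIT, VC-HIT, L1-HIT, MISS, MISS, L1-HIT, VC-HIT, VC-HIT, VC-HIT, L1-HIT, L1-HIT]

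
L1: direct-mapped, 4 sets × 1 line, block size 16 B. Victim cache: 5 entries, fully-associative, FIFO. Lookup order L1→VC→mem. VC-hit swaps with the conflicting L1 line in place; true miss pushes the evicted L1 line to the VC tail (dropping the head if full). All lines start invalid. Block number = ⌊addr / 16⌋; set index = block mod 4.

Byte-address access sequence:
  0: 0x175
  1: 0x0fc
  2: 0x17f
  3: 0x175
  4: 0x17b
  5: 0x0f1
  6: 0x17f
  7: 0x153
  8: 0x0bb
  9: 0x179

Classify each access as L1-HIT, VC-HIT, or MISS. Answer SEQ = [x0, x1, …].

SEQ = [MISS, MISS, VC-HIT, L1-HIT, L1-HIT, VC-HIT, VC-HIT, MISS, MISS, VC-HIT]

0: 0x175 (blk 23, set 3) → MISS  vc=[]
1: 0xfc (blk 15, set 3) → MISS  vc=[23]
2: 0x17f (blk 23, set 3) → VC-HIT  vc=[15]
3: 0x175 (blk 23, set 3) → L1-HIT  vc=[15]
4: 0x17b (blk 23, set 3) → L1-HIT  vc=[15]
5: 0xf1 (blk 15, set 3) → VC-HIT  vc=[23]
6: 0x17f (blk 23, set 3) → VC-HIT  vc=[15]
7: 0x153 (blk 21, set 1) → MISS  vc=[15]
8: 0xbb (blk 11, set 3) → MISS  vc=[15, 23]
9: 0x179 (blk 23, set 3) → VC-HIT  vc=[15, 11]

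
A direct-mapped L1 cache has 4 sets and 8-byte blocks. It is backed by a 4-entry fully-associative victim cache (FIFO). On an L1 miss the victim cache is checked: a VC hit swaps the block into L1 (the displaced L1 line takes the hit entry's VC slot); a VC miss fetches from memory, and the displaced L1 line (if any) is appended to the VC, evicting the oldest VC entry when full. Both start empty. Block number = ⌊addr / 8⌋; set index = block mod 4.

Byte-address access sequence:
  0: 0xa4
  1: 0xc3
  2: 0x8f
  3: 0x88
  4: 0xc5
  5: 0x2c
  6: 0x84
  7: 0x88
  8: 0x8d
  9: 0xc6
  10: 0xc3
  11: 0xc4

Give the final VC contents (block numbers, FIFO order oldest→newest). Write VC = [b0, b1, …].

0: 0xa4 (blk 20, set 0) → MISS  vc=[]
1: 0xc3 (blk 24, set 0) → MISS  vc=[20]
2: 0x8f (blk 17, set 1) → MISS  vc=[20]
3: 0x88 (blk 17, set 1) → L1-HIT  vc=[20]
4: 0xc5 (blk 24, set 0) → L1-HIT  vc=[20]
5: 0x2c (blk 5, set 1) → MISS  vc=[20, 17]
6: 0x84 (blk 16, set 0) → MISS  vc=[20, 17, 24]
7: 0x88 (blk 17, set 1) → VC-HIT  vc=[20, 5, 24]
8: 0x8d (blk 17, set 1) → L1-HIT  vc=[20, 5, 24]
9: 0xc6 (blk 24, set 0) → VC-HIT  vc=[20, 5, 16]
10: 0xc3 (blk 24, set 0) → L1-HIT  vc=[20, 5, 16]
11: 0xc4 (blk 24, set 0) → L1-HIT  vc=[20, 5, 16]

VC = [20, 5, 16]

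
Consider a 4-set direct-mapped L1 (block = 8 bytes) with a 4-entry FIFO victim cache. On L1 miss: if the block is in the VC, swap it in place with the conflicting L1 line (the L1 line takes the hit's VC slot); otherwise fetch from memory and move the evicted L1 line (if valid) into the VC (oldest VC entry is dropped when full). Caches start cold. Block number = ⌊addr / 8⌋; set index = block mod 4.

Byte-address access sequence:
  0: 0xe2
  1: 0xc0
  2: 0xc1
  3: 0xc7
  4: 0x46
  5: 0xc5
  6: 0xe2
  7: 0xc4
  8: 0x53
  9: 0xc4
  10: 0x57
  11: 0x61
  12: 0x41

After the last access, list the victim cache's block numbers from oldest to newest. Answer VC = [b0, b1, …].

  [0] addr=0xe2 blk=28 s=0: MISS | VC []
  [1] addr=0xc0 blk=24 s=0: MISS | VC [28]
  [2] addr=0xc1 blk=24 s=0: L1-HIT | VC [28]
  [3] addr=0xc7 blk=24 s=0: L1-HIT | VC [28]
  [4] addr=0x46 blk=8 s=0: MISS | VC [28, 24]
  [5] addr=0xc5 blk=24 s=0: VC-HIT | VC [28, 8]
  [6] addr=0xe2 blk=28 s=0: VC-HIT | VC [24, 8]
  [7] addr=0xc4 blk=24 s=0: VC-HIT | VC [28, 8]
  [8] addr=0x53 blk=10 s=2: MISS | VC [28, 8]
  [9] addr=0xc4 blk=24 s=0: L1-HIT | VC [28, 8]
  [10] addr=0x57 blk=10 s=2: L1-HIT | VC [28, 8]
  [11] addr=0x61 blk=12 s=0: MISS | VC [28, 8, 24]
  [12] addr=0x41 blk=8 s=0: VC-HIT | VC [28, 12, 24]

VC = [28, 12, 24]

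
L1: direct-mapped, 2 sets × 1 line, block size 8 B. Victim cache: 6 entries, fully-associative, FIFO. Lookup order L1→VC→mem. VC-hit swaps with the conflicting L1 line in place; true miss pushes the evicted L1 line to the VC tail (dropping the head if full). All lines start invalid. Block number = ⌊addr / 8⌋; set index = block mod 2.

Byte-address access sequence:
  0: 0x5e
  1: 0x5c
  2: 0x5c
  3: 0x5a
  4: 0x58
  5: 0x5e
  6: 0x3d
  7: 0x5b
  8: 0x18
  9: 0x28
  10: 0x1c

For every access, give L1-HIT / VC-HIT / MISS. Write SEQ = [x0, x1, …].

SEQ = [MISS, L1-HIT, L1-HIT, L1-HIT, L1-HIT, L1-HIT, MISS, VC-HIT, MISS, MISS, VC-HIT]

0: 0x5e (blk 11, set 1) → MISS  vc=[]
1: 0x5c (blk 11, set 1) → L1-HIT  vc=[]
2: 0x5c (blk 11, set 1) → L1-HIT  vc=[]
3: 0x5a (blk 11, set 1) → L1-HIT  vc=[]
4: 0x58 (blk 11, set 1) → L1-HIT  vc=[]
5: 0x5e (blk 11, set 1) → L1-HIT  vc=[]
6: 0x3d (blk 7, set 1) → MISS  vc=[11]
7: 0x5b (blk 11, set 1) → VC-HIT  vc=[7]
8: 0x18 (blk 3, set 1) → MISS  vc=[7, 11]
9: 0x28 (blk 5, set 1) → MISS  vc=[7, 11, 3]
10: 0x1c (blk 3, set 1) → VC-HIT  vc=[7, 11, 5]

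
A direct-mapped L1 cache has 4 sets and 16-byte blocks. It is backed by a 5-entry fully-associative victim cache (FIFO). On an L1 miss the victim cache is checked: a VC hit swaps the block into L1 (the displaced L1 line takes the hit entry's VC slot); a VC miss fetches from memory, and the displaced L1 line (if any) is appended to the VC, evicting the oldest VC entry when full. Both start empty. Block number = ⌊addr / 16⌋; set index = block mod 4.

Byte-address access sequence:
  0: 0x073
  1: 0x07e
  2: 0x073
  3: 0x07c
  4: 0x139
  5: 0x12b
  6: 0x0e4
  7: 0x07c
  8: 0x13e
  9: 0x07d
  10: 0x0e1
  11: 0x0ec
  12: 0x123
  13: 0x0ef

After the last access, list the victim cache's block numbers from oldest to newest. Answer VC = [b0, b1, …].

VC = [19, 18]

  [0] addr=0x73 blk=7 s=3: MISS | VC []
  [1] addr=0x7e blk=7 s=3: L1-HIT | VC []
  [2] addr=0x73 blk=7 s=3: L1-HIT | VC []
  [3] addr=0x7c blk=7 s=3: L1-HIT | VC []
  [4] addr=0x139 blk=19 s=3: MISS | VC [7]
  [5] addr=0x12b blk=18 s=2: MISS | VC [7]
  [6] addr=0xe4 blk=14 s=2: MISS | VC [7, 18]
  [7] addr=0x7c blk=7 s=3: VC-HIT | VC [19, 18]
  [8] addr=0x13e blk=19 s=3: VC-HIT | VC [7, 18]
  [9] addr=0x7d blk=7 s=3: VC-HIT | VC [19, 18]
  [10] addr=0xe1 blk=14 s=2: L1-HIT | VC [19, 18]
  [11] addr=0xec blk=14 s=2: L1-HIT | VC [19, 18]
  [12] addr=0x123 blk=18 s=2: VC-HIT | VC [19, 14]
  [13] addr=0xef blk=14 s=2: VC-HIT | VC [19, 18]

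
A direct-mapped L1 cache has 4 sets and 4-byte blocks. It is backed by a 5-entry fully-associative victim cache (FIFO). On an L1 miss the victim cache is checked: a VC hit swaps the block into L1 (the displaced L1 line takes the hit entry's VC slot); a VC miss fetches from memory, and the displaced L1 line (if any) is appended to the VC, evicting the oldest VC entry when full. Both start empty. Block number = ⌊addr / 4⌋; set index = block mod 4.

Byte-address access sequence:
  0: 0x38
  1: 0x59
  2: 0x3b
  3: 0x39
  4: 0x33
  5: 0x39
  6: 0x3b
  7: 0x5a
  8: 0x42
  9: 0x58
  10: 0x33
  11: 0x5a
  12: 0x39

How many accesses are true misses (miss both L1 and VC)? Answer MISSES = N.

#0 0x38→b14/s2 MISS; vc=[]
#1 0x59→b22/s2 MISS; vc=[14]
#2 0x3b→b14/s2 VC-HIT; vc=[22]
#3 0x39→b14/s2 L1-HIT; vc=[22]
#4 0x33→b12/s0 MISS; vc=[22]
#5 0x39→b14/s2 L1-HIT; vc=[22]
#6 0x3b→b14/s2 L1-HIT; vc=[22]
#7 0x5a→b22/s2 VC-HIT; vc=[14]
#8 0x42→b16/s0 MISS; vc=[14,12]
#9 0x58→b22/s2 L1-HIT; vc=[14,12]
#10 0x33→b12/s0 VC-HIT; vc=[14,16]
#11 0x5a→b22/s2 L1-HIT; vc=[14,16]
#12 0x39→b14/s2 VC-HIT; vc=[22,16]

MISSES = 4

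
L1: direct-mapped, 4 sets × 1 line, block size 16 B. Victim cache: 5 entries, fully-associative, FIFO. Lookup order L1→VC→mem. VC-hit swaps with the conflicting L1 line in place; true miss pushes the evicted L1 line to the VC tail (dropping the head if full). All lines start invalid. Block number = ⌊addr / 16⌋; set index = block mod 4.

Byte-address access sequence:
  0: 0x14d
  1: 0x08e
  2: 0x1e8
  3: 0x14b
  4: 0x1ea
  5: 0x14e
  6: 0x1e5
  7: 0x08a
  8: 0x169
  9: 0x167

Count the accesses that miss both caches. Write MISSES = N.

MISSES = 4

0: 0x14d (blk 20, set 0) → MISS  vc=[]
1: 0x8e (blk 8, set 0) → MISS  vc=[20]
2: 0x1e8 (blk 30, set 2) → MISS  vc=[20]
3: 0x14b (blk 20, set 0) → VC-HIT  vc=[8]
4: 0x1ea (blk 30, set 2) → L1-HIT  vc=[8]
5: 0x14e (blk 20, set 0) → L1-HIT  vc=[8]
6: 0x1e5 (blk 30, set 2) → L1-HIT  vc=[8]
7: 0x8a (blk 8, set 0) → VC-HIT  vc=[20]
8: 0x169 (blk 22, set 2) → MISS  vc=[20, 30]
9: 0x167 (blk 22, set 2) → L1-HIT  vc=[20, 30]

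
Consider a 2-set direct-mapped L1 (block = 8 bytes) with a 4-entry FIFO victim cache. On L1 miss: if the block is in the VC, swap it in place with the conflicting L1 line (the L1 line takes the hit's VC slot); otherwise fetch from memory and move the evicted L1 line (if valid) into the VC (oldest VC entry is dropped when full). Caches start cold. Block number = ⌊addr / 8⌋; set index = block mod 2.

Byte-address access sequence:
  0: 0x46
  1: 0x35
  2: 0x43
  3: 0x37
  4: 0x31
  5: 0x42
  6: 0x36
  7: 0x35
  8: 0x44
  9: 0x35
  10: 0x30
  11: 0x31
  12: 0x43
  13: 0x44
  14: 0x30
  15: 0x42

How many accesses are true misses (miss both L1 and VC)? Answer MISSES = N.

0: 0x46 (blk 8, set 0) → MISS  vc=[]
1: 0x35 (blk 6, set 0) → MISS  vc=[8]
2: 0x43 (blk 8, set 0) → VC-HIT  vc=[6]
3: 0x37 (blk 6, set 0) → VC-HIT  vc=[8]
4: 0x31 (blk 6, set 0) → L1-HIT  vc=[8]
5: 0x42 (blk 8, set 0) → VC-HIT  vc=[6]
6: 0x36 (blk 6, set 0) → VC-HIT  vc=[8]
7: 0x35 (blk 6, set 0) → L1-HIT  vc=[8]
8: 0x44 (blk 8, set 0) → VC-HIT  vc=[6]
9: 0x35 (blk 6, set 0) → VC-HIT  vc=[8]
10: 0x30 (blk 6, set 0) → L1-HIT  vc=[8]
11: 0x31 (blk 6, set 0) → L1-HIT  vc=[8]
12: 0x43 (blk 8, set 0) → VC-HIT  vc=[6]
13: 0x44 (blk 8, set 0) → L1-HIT  vc=[6]
14: 0x30 (blk 6, set 0) → VC-HIT  vc=[8]
15: 0x42 (blk 8, set 0) → VC-HIT  vc=[6]

MISSES = 2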